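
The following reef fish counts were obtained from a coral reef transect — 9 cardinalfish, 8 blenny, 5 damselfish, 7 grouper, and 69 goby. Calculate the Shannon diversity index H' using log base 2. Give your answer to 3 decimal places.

1.459

Total N = 9+8+5+7+69 = 98, so the proportions are 0.09184, 0.08163, 0.05102, 0.07143, 0.70408 (working shown to 5 dp, full precision carried).
Each pᵢ log₂ pᵢ term: 0.09184×(-3.44478)=-0.31636, 0.08163×(-3.61471)=-0.29508, 0.05102×(-4.29278)=-0.21902, 0.07143×(-3.80735)=-0.27195, 0.70408×(-0.50619)=-0.35640.
Sum = -1.45881, so H' = 1.459.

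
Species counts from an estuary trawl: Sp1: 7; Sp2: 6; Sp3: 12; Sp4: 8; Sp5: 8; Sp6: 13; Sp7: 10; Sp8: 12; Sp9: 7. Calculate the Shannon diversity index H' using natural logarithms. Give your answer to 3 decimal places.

2.163

Total N = 7+6+12+8+8+13+10+12+7 = 83, so the proportions are 0.08434, 0.07229, 0.14458, 0.09639, 0.09639, 0.15663, 0.12048, 0.14458, 0.08434 (working shown to 5 dp, full precision carried).
Each pᵢ ln pᵢ term: 0.08434×(-2.47293)=-0.20856, 0.07229×(-2.62708)=-0.18991, 0.14458×(-1.93393)=-0.27960, 0.09639×(-2.33940)=-0.22548, 0.09639×(-2.33940)=-0.22548, 0.15663×(-1.85389)=-0.29037, 0.12048×(-2.11626)=-0.25497, 0.14458×(-1.93393)=-0.27960, 0.08434×(-2.47293)=-0.20856.
Sum = -2.16255, so H' = 2.163.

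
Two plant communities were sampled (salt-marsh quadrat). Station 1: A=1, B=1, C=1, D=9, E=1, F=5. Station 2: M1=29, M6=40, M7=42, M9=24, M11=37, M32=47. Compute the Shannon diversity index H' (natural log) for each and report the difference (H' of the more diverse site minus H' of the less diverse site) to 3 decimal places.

Station 1: N=18, proportions 0.05556, 0.05556, 0.05556, 0.5, 0.05556, 0.27778, giving H' = 1.34469 (working shown to 5 dp, full precision carried).
Station 2: N=219, proportions 0.13242, 0.18265, 0.19178, 0.10959, 0.16895, 0.21461, giving H' = 1.76796.
Difference = |1.34469 − 1.76796| = 0.42327, i.e. 0.423 to 3 decimal places.

0.423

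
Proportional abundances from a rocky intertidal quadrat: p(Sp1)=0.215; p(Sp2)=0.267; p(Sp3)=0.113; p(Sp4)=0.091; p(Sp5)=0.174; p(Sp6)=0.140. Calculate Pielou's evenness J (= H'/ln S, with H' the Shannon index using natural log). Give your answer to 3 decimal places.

0.964

H' = −Σ pᵢ ln pᵢ = −((-0.33048) + (-0.35258) + (-0.24638) + (-0.21812) + (-0.30427) + (-0.27526)) = 1.72708 (working shown to 5 dp, full precision carried).
With S = 6 species, ln S = 1.79176, so J = 1.72708/1.79176 = 0.96390, i.e. 0.964 to 3 decimal places.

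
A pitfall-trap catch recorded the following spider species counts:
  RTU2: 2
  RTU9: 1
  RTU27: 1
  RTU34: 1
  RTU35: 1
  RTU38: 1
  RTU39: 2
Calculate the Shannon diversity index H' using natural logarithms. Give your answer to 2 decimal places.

1.89

Total N = 2+1+1+1+1+1+2 = 9, so the proportions are 0.2222, 0.1111, 0.1111, 0.1111, 0.1111, 0.1111, 0.2222 (working shown to 4 dp, full precision carried).
Each pᵢ ln pᵢ term: 0.2222×(-1.5041)=-0.3342, 0.1111×(-2.1972)=-0.2441, 0.1111×(-2.1972)=-0.2441, 0.1111×(-2.1972)=-0.2441, 0.1111×(-2.1972)=-0.2441, 0.1111×(-2.1972)=-0.2441, 0.2222×(-1.5041)=-0.3342.
Sum = -1.8892, so H' = 1.89.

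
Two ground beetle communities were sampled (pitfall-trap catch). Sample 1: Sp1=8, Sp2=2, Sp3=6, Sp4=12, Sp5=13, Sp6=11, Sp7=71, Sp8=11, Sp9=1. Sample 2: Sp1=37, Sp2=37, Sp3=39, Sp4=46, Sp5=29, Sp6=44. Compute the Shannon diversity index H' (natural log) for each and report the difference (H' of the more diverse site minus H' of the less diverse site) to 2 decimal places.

0.19

Sample 1: N=135, proportions 0.05926, 0.01481, 0.04444, 0.08889, 0.0963, 0.08148, 0.52593, 0.08148, 0.00741, giving H' = 1.59165 (working shown to 5 dp, full precision carried).
Sample 2: N=232, proportions 0.15948, 0.15948, 0.1681, 0.19828, 0.125, 0.18966, giving H' = 1.78139.
Difference = |1.59165 − 1.78139| = 0.18974, i.e. 0.19 to 2 decimal places.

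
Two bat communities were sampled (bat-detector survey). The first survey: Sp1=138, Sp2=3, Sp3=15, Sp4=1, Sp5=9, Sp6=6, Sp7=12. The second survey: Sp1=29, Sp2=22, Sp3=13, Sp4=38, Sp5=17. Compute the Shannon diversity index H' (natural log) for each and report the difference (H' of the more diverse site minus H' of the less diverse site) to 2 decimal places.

The first survey: N=184, proportions 0.75, 0.0163, 0.08152, 0.00543, 0.04891, 0.03261, 0.06522, giving H' = 0.95286 (working shown to 5 dp, full precision carried).
The second survey: N=119, proportions 0.2437, 0.18487, 0.10924, 0.31933, 0.14286, giving H' = 1.54054.
Difference = |0.95286 − 1.54054| = 0.58768, i.e. 0.59 to 2 decimal places.

0.59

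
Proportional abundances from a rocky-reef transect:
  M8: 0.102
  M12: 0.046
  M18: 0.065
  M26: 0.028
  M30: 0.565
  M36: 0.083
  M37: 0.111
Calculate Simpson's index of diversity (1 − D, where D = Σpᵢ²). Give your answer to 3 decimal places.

0.644

D = 0.102² + 0.046² + 0.065² + 0.028² + 0.565² + 0.083² + 0.111² = 0.01040 + 0.00212 + 0.00423 + 0.00078 + 0.31922 + 0.00689 + 0.01232 = 0.35596 (working shown to 5 dp, full precision carried).
So 1 − D = 0.64404, i.e. 0.644 to 3 decimal places.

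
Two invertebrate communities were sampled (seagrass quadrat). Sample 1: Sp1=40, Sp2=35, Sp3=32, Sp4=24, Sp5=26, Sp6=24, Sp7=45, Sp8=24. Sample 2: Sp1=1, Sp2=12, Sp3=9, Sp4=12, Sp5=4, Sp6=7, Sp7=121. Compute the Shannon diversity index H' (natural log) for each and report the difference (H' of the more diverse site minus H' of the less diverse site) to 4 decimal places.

Sample 1: N=250, proportions 0.16, 0.14, 0.128, 0.096, 0.104, 0.096, 0.18, 0.096, giving H' = 2.0505565 (working shown to 7 dp, full precision carried).
Sample 2: N=166, proportions 0.0060241, 0.0722892, 0.0542169, 0.0722892, 0.0240964, 0.0421687, 0.7289157, giving H' = 1.0224096.
Difference = |2.0505565 − 1.0224096| = 1.0281469, i.e. 1.0281 to 4 decimal places.

1.0281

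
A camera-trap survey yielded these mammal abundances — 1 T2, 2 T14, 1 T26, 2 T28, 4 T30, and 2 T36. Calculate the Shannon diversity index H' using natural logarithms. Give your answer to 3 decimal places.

Total N = 1+2+1+2+4+2 = 12, so the proportions are 0.08333, 0.16667, 0.08333, 0.16667, 0.33333, 0.16667 (working shown to 5 dp, full precision carried).
Each pᵢ ln pᵢ term: 0.08333×(-2.48491)=-0.20708, 0.16667×(-1.79176)=-0.29863, 0.08333×(-2.48491)=-0.20708, 0.16667×(-1.79176)=-0.29863, 0.33333×(-1.09861)=-0.36620, 0.16667×(-1.79176)=-0.29863.
Sum = -1.67623, so H' = 1.676.

1.676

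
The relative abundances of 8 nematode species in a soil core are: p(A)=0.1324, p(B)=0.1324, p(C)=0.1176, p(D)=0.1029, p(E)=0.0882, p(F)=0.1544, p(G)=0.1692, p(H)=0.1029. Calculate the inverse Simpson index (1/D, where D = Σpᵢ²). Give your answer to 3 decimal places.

7.674

D = 0.1324² + 0.1324² + 0.1176² + 0.1029² + 0.0882² + 0.1544² + 0.1692² + 0.1029² = 0.0175298 + 0.0175298 + 0.0138298 + 0.0105884 + 0.0077792 + 0.0238394 + 0.0286286 + 0.0105884 = 0.1303133 (working shown to 7 dp, full precision carried).
So 1/D = 7.67381, i.e. 7.674 to 3 decimal places.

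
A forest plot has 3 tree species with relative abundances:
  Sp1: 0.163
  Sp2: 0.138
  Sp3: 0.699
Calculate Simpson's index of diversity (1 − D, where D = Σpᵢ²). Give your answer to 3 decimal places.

0.466

D = 0.163² + 0.138² + 0.699² = 0.02657 + 0.01904 + 0.48860 = 0.53421 (working shown to 5 dp, full precision carried).
So 1 − D = 0.46579, i.e. 0.466 to 3 decimal places.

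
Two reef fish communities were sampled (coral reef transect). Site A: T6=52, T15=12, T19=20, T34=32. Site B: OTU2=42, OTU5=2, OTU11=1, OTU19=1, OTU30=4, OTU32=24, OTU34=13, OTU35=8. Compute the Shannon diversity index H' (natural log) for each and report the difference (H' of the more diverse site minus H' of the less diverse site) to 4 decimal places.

Site A: N=116, proportions 0.448276, 0.103448, 0.172414, 0.275862, giving H' = 1.252713 (working shown to 6 dp, full precision carried).
Site B: N=95, proportions 0.442105, 0.021053, 0.010526, 0.010526, 0.042105, 0.252632, 0.136842, 0.084211, giving H' = 1.499490.
Difference = |1.252713 − 1.499490| = 0.246777, i.e. 0.2468 to 4 decimal places.

0.2468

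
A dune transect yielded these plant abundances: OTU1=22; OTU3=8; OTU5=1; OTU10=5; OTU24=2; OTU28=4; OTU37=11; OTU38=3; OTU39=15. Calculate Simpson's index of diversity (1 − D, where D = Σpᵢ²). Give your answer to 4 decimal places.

0.8117

Total N = 22+8+1+5+2+4+11+3+15 = 71, so the proportions are 0.309859, 0.112676, 0.014085, 0.070423, 0.028169, 0.056338, 0.15493, 0.042254, 0.211268 (working shown to 6 dp, full precision carried).
D = 0.309859² + 0.112676² + 0.014085² + 0.070423² + 0.028169² + 0.056338² + 0.15493² + 0.042254² + 0.211268² = 0.096013 + 0.012696 + 0.000198 + 0.004959 + 0.000793 + 0.003174 + 0.024003 + 0.001785 + 0.044634 = 0.188256.
So 1 − D = 0.811744, i.e. 0.8117 to 4 decimal places.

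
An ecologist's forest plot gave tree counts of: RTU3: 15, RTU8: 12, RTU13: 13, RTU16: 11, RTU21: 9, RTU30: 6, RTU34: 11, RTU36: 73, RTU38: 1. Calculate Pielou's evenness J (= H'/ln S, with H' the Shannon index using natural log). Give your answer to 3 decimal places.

Total N = 15+12+13+11+9+6+11+73+1 = 151, so the proportions are 0.09934, 0.07947, 0.08609, 0.07285, 0.0596, 0.03974, 0.07285, 0.48344, 0.00662 (working shown to 5 dp, full precision carried).
H' = −Σ pᵢ ln pᵢ = −((-0.22939) + (-0.20125) + (-0.21113) + (-0.19082) + (-0.16808) + (-0.12817) + (-0.19082) + (-0.35138) + (-0.03323)) = 1.70425.
With S = 9 species, ln S = 2.19722, so J = 1.70425/2.19722 = 0.77564, i.e. 0.776 to 3 decimal places.

0.776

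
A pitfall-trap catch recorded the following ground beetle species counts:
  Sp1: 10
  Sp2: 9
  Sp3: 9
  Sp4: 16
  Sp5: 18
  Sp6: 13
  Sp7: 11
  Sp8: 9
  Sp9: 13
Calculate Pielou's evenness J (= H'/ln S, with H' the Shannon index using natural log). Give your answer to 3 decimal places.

Total N = 10+9+9+16+18+13+11+9+13 = 108, so the proportions are 0.09259, 0.08333, 0.08333, 0.14815, 0.16667, 0.12037, 0.10185, 0.08333, 0.12037 (working shown to 5 dp, full precision carried).
H' = −Σ pᵢ ln pᵢ = −((-0.22033) + (-0.20708) + (-0.20708) + (-0.28290) + (-0.29863) + (-0.25485) + (-0.23265) + (-0.20708) + (-0.25485)) = 2.16542.
With S = 9 species, ln S = 2.19722, so J = 2.16542/2.19722 = 0.98553, i.e. 0.986 to 3 decimal places.

0.986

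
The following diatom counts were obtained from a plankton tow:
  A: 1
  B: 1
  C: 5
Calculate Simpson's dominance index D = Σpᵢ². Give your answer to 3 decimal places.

0.551

Total N = 1+1+5 = 7, so the proportions are 0.14286, 0.14286, 0.71429 (working shown to 5 dp, full precision carried).
D = 0.14286² + 0.14286² + 0.71429² = 0.02041 + 0.02041 + 0.51020 = 0.55102.
To 3 decimal places, D = 0.551.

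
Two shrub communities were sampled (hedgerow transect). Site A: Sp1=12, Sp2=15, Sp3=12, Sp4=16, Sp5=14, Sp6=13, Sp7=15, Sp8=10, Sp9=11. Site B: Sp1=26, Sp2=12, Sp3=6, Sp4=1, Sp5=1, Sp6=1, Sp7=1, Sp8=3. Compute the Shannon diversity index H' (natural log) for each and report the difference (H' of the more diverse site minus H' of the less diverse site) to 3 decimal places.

0.776

Site A: N=118, proportions 0.10169, 0.12712, 0.10169, 0.13559, 0.11864, 0.11017, 0.12712, 0.08475, 0.09322, giving H' = 2.18649 (working shown to 5 dp, full precision carried).
Site B: N=51, proportions 0.5098, 0.23529, 0.11765, 0.01961, 0.01961, 0.01961, 0.01961, 0.05882, giving H' = 1.41073.
Difference = |2.18649 − 1.41073| = 0.77576, i.e. 0.776 to 3 decimal places.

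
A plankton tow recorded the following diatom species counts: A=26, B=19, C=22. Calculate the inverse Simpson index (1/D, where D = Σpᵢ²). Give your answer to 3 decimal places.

Total N = 26+19+22 = 67, so the proportions are 0.38806, 0.283582, 0.328358 (working shown to 6 dp, full precision carried).
D = 0.38806² + 0.283582² + 0.328358² = 0.150590 + 0.080419 + 0.107819 = 0.338828.
So 1/D = 2.95135, i.e. 2.951 to 3 decimal places.

2.951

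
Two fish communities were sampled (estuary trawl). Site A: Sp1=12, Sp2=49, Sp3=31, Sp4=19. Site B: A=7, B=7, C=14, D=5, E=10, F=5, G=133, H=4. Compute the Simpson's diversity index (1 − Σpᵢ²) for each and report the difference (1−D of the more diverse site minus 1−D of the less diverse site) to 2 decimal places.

0.22

Site A: N=111, proportions 0.1081, 0.4414, 0.2793, 0.1712, giving 1−D = 0.6861 (working shown to 4 dp, full precision carried).
Site B: N=185, proportions 0.0378, 0.0378, 0.0757, 0.027, 0.0541, 0.027, 0.7189, 0.0216, giving 1−D = 0.4697.
Difference = |0.6861 − 0.4697| = 0.2164, i.e. 0.22 to 2 decimal places.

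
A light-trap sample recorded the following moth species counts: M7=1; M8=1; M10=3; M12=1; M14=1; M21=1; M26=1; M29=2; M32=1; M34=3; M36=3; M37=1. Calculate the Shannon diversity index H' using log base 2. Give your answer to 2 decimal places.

3.39

Total N = 1+1+3+1+1+1+1+2+1+3+3+1 = 19, so the proportions are 0.0526, 0.0526, 0.1579, 0.0526, 0.0526, 0.0526, 0.0526, 0.1053, 0.0526, 0.1579, 0.1579, 0.0526 (working shown to 4 dp, full precision carried).
Each pᵢ log₂ pᵢ term: 0.0526×(-4.2479)=-0.2236, 0.0526×(-4.2479)=-0.2236, 0.1579×(-2.6630)=-0.4205, 0.0526×(-4.2479)=-0.2236, 0.0526×(-4.2479)=-0.2236, 0.0526×(-4.2479)=-0.2236, 0.0526×(-4.2479)=-0.2236, 0.1053×(-3.2479)=-0.3419, 0.0526×(-4.2479)=-0.2236, 0.1579×(-2.6630)=-0.4205, 0.1579×(-2.6630)=-0.4205, 0.0526×(-4.2479)=-0.2236.
Sum = -3.3919, so H' = 3.39.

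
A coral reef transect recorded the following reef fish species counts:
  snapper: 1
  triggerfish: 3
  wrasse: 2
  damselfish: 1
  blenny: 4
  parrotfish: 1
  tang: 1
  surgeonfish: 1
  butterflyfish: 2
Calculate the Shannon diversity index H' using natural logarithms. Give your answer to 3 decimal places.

2.047

Total N = 1+3+2+1+4+1+1+1+2 = 16, so the proportions are 0.0625, 0.1875, 0.125, 0.0625, 0.25, 0.0625, 0.0625, 0.0625, 0.125 (working shown to 5 dp, full precision carried).
Each pᵢ ln pᵢ term: 0.0625×(-2.77259)=-0.17329, 0.1875×(-1.67398)=-0.31387, 0.125×(-2.07944)=-0.25993, 0.0625×(-2.77259)=-0.17329, 0.25×(-1.38629)=-0.34657, 0.0625×(-2.77259)=-0.17329, 0.0625×(-2.77259)=-0.17329, 0.0625×(-2.77259)=-0.17329, 0.125×(-2.07944)=-0.25993.
Sum = -2.04674, so H' = 2.047.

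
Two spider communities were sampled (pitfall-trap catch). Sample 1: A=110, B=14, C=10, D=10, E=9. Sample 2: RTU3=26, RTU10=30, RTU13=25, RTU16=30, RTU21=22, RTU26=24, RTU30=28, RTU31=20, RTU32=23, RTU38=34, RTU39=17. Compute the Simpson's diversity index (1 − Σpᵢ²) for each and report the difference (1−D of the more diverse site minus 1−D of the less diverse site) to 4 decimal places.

Sample 1: N=153, proportions 0.718954, 0.091503, 0.065359, 0.065359, 0.058824, giving 1−D = 0.462728 (working shown to 6 dp, full precision carried).
Sample 2: N=279, proportions 0.09319, 0.107527, 0.089606, 0.107527, 0.078853, 0.086022, 0.100358, 0.071685, 0.082437, 0.121864, 0.060932, giving 1−D = 0.905975.
Difference = |0.462728 − 0.905975| = 0.443247, i.e. 0.4432 to 4 decimal places.

0.4432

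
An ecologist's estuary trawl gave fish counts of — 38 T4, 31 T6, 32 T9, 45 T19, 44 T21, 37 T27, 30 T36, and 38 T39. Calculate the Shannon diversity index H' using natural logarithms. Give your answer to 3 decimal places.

2.069

Total N = 38+31+32+45+44+37+30+38 = 295, so the proportions are 0.12881, 0.10508, 0.10847, 0.15254, 0.14915, 0.12542, 0.10169, 0.12881 (working shown to 5 dp, full precision carried).
Each pᵢ ln pᵢ term: 0.12881×(-2.04939)=-0.26399, 0.10508×(-2.25299)=-0.23675, 0.10847×(-2.22124)=-0.24095, 0.15254×(-1.88031)=-0.28683, 0.14915×(-1.90279)=-0.28381, 0.12542×(-2.07606)=-0.26039, 0.10169×(-2.28578)=-0.23245, 0.12881×(-2.04939)=-0.26399.
Sum = -2.06915, so H' = 2.069.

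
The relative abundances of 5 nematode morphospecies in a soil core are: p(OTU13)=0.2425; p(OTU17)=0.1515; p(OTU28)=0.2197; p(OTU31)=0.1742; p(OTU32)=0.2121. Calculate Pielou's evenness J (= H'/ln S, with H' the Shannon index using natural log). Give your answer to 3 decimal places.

0.991

H' = −Σ pᵢ ln pᵢ = −((-0.34356) + (-0.28591) + (-0.33295) + (-0.30442) + (-0.32890)) = 1.59575 (working shown to 5 dp, full precision carried).
With S = 5 species, ln S = 1.60944, so J = 1.59575/1.60944 = 0.99149, i.e. 0.991 to 3 decimal places.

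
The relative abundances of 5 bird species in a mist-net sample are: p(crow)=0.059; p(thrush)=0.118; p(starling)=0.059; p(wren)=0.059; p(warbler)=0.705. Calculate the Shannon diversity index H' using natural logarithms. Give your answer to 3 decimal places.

Each pᵢ ln pᵢ term (working shown to 5 dp, full precision carried): 0.059×(-2.83022)=-0.16698, 0.118×(-2.13707)=-0.25217, 0.059×(-2.83022)=-0.16698, 0.059×(-2.83022)=-0.16698, 0.705×(-0.34956)=-0.24644.
Sum = -0.99956, so H' = 1.000.

1.000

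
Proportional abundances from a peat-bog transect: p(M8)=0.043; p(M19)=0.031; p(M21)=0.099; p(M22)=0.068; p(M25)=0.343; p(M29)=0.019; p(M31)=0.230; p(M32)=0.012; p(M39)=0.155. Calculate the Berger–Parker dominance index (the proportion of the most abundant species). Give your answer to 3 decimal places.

0.343

The largest proportion is 0.343, i.e. d = 0.343 to 3 decimal places.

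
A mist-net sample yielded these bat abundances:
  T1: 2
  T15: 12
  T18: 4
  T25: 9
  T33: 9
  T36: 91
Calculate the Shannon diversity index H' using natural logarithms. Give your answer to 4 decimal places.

Total N = 2+12+4+9+9+91 = 127, so the proportions are 0.015748, 0.094488, 0.031496, 0.070866, 0.070866, 0.716535 (working shown to 6 dp, full precision carried).
Each pᵢ ln pᵢ term: 0.015748×(-4.151040)=-0.065371, 0.094488×(-2.359280)=-0.222924, 0.031496×(-3.457893)=-0.108910, 0.070866×(-2.646963)=-0.187580, 0.070866×(-2.646963)=-0.187580, 0.716535×(-0.333328)=-0.238841.
Sum = -1.011206, so H' = 1.0112.

1.0112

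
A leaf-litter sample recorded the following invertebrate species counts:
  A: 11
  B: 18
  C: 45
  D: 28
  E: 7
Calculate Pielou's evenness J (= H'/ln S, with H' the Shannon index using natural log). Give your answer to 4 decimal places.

Total N = 11+18+45+28+7 = 109, so the proportions are 0.100917, 0.165138, 0.412844, 0.256881, 0.06422 (working shown to 6 dp, full precision carried).
H' = −Σ pᵢ ln pᵢ = −((-0.231449) + (-0.297409) + (-0.365237) + (-0.349138) + (-0.176313)) = 1.419546.
With S = 5 species, ln S = 1.609438, so J = 1.419546/1.609438 = 0.882013, i.e. 0.8820 to 4 decimal places.

0.8820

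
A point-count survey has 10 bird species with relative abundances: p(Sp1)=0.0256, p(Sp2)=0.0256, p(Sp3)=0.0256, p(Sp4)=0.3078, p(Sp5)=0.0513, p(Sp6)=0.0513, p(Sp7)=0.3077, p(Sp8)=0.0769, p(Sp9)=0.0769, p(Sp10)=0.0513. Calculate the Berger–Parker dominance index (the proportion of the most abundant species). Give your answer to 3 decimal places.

0.308

The largest proportion is 0.3078, i.e. d = 0.308 to 3 decimal places.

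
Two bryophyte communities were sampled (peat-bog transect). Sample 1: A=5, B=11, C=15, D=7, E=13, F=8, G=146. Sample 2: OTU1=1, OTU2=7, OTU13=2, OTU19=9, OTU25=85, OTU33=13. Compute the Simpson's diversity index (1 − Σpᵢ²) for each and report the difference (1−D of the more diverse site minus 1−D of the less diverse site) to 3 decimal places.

0.027

Sample 1: N=205, proportions 0.02439, 0.05366, 0.07317, 0.03415, 0.06341, 0.03902, 0.7122, giving 1−D = 0.47724 (working shown to 5 dp, full precision carried).
Sample 2: N=117, proportions 0.00855, 0.05983, 0.01709, 0.07692, 0.7265, 0.11111, giving 1−D = 0.45000.
Difference = |0.47724 − 0.45000| = 0.02724, i.e. 0.027 to 3 decimal places.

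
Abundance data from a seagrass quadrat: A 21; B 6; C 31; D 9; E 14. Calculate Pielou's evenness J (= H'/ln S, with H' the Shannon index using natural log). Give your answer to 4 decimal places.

0.9058

Total N = 21+6+31+9+14 = 81, so the proportions are 0.259259, 0.074074, 0.382716, 0.111111, 0.17284 (working shown to 6 dp, full precision carried).
H' = −Σ pᵢ ln pᵢ = −((-0.349981) + (-0.192792) + (-0.367584) + (-0.244136) + (-0.303401)) = 1.457894.
With S = 5 species, ln S = 1.609438, so J = 1.457894/1.609438 = 0.905841, i.e. 0.9058 to 4 decimal places.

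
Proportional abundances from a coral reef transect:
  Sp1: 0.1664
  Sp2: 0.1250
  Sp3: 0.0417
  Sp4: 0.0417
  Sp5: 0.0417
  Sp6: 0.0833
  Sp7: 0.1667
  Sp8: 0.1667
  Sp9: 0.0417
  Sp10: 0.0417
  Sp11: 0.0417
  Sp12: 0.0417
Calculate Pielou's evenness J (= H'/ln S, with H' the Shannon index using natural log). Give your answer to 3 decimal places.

0.922

H' = −Σ pᵢ ln pᵢ = −((-0.29842) + (-0.25993) + (-0.13249) + (-0.13249) + (-0.13249) + (-0.20703) + (-0.29865) + (-0.29865) + (-0.13249) + (-0.13249) + (-0.13249) + (-0.13249)) = 2.29012 (working shown to 5 dp, full precision carried).
With S = 12 species, ln S = 2.48491, so J = 2.29012/2.48491 = 0.92161, i.e. 0.922 to 3 decimal places.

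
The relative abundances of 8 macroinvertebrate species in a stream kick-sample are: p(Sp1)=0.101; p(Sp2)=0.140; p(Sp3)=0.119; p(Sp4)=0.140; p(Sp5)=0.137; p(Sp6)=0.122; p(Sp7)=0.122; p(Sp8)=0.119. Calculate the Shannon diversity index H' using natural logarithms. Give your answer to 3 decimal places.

2.074

Each pᵢ ln pᵢ term (working shown to 5 dp, full precision carried): 0.101×(-2.29263)=-0.23156, 0.14×(-1.96611)=-0.27526, 0.119×(-2.12863)=-0.25331, 0.14×(-1.96611)=-0.27526, 0.137×(-1.98777)=-0.27233, 0.122×(-2.10373)=-0.25666, 0.122×(-2.10373)=-0.25666, 0.119×(-2.12863)=-0.25331.
Sum = -2.07432, so H' = 2.074.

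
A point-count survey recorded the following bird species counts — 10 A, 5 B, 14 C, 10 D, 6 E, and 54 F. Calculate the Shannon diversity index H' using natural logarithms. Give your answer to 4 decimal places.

1.3911

Total N = 10+5+14+10+6+54 = 99, so the proportions are 0.10101, 0.050505, 0.141414, 0.10101, 0.060606, 0.545455 (working shown to 6 dp, full precision carried).
Each pᵢ ln pᵢ term: 0.10101×(-2.292535)=-0.231569, 0.050505×(-2.985682)=-0.150792, 0.141414×(-1.956063)=-0.276615, 0.10101×(-2.292535)=-0.231569, 0.060606×(-2.803360)=-0.169901, 0.545455×(-0.606136)=-0.330620.
Sum = -1.391065, so H' = 1.3911.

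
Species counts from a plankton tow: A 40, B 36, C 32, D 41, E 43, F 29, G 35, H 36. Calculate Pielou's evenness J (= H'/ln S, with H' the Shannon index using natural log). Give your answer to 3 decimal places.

0.996

Total N = 40+36+32+41+43+29+35+36 = 292, so the proportions are 0.13699, 0.12329, 0.10959, 0.14041, 0.14726, 0.09932, 0.11986, 0.12329 (working shown to 5 dp, full precision carried).
H' = −Σ pᵢ ln pᵢ = −((-0.27231) + (-0.25807) + (-0.24230) + (-0.27565) + (-0.28208) + (-0.22936) + (-0.25428) + (-0.25807)) = 2.07213.
With S = 8 species, ln S = 2.07944, so J = 2.07213/2.07944 = 0.99649, i.e. 0.996 to 3 decimal places.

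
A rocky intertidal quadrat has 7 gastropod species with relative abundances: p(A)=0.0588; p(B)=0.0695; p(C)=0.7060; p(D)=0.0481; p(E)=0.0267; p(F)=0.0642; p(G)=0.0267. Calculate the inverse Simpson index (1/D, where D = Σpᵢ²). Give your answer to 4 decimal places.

D = 0.0588² + 0.0695² + 0.706² + 0.0481² + 0.0267² + 0.0642² + 0.0267² = 0.0034574 + 0.0048303 + 0.4984360 + 0.0023136 + 0.0007129 + 0.0041216 + 0.0007129 = 0.5145847 (working shown to 7 dp, full precision carried).
So 1/D = 1.943315, i.e. 1.9433 to 4 decimal places.

1.9433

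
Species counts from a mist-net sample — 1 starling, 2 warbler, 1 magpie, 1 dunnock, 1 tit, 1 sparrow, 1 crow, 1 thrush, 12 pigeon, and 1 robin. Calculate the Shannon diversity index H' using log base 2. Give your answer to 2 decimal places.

Total N = 1+2+1+1+1+1+1+1+12+1 = 22, so the proportions are 0.0455, 0.0909, 0.0455, 0.0455, 0.0455, 0.0455, 0.0455, 0.0455, 0.5455, 0.0455 (working shown to 4 dp, full precision carried).
Each pᵢ log₂ pᵢ term: 0.0455×(-4.4594)=-0.2027, 0.0909×(-3.4594)=-0.3145, 0.0455×(-4.4594)=-0.2027, 0.0455×(-4.4594)=-0.2027, 0.0455×(-4.4594)=-0.2027, 0.0455×(-4.4594)=-0.2027, 0.0455×(-4.4594)=-0.2027, 0.0455×(-4.4594)=-0.2027, 0.5455×(-0.8745)=-0.4770, 0.0455×(-4.4594)=-0.2027.
Sum = -2.4131, so H' = 2.41.

2.41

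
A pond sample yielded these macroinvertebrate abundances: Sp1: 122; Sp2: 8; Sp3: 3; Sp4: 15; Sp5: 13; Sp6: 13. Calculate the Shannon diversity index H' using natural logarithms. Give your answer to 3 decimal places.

1.059

Total N = 122+8+3+15+13+13 = 174, so the proportions are 0.70115, 0.04598, 0.01724, 0.08621, 0.07471, 0.07471 (working shown to 5 dp, full precision carried).
Each pᵢ ln pᵢ term: 0.70115×(-0.35503)=-0.24893, 0.04598×(-3.07961)=-0.14159, 0.01724×(-4.06044)=-0.07001, 0.08621×(-2.45101)=-0.21129, 0.07471×(-2.59411)=-0.19381, 0.07471×(-2.59411)=-0.19381.
Sum = -1.05945, so H' = 1.059.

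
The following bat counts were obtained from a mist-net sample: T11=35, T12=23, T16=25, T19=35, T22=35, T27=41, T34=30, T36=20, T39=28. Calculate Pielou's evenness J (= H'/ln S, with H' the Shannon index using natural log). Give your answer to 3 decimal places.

Total N = 35+23+25+35+35+41+30+20+28 = 272, so the proportions are 0.1286765, 0.0845588, 0.0919118, 0.1286765, 0.1286765, 0.1507353, 0.1102941, 0.0735294, 0.1029412 (working shown to 7 dp, full precision carried).
H' = −Σ pᵢ ln pᵢ = −((-0.2638452) + (-0.2088863) + (-0.2193866) + (-0.2638452) + (-0.2638452) + (-0.2852258) + (-0.2431549) + (-0.1919169) + (-0.2340468)) = 2.1741530.
With S = 9 species, ln S = 2.1972246, so J = 2.1741530/2.1972246 = 0.9894997, i.e. 0.989 to 3 decimal places.

0.989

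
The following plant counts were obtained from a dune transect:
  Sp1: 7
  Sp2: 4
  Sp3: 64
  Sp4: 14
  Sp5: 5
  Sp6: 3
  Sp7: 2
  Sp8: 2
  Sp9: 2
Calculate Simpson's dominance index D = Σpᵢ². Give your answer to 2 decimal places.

Total N = 7+4+64+14+5+3+2+2+2 = 103, so the proportions are 0.068, 0.0388, 0.6214, 0.1359, 0.0485, 0.0291, 0.0194, 0.0194, 0.0194 (working shown to 4 dp, full precision carried).
D = 0.068² + 0.0388² + 0.6214² + 0.1359² + 0.0485² + 0.0291² + 0.0194² + 0.0194² + 0.0194² = 0.0046 + 0.0015 + 0.3861 + 0.0185 + 0.0024 + 0.0008 + 0.0004 + 0.0004 + 0.0004 = 0.4150.
To 2 decimal places, D = 0.42.

0.42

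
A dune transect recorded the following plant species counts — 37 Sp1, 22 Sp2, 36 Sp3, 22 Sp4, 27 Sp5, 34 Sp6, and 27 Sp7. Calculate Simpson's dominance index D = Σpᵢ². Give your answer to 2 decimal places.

0.15

Total N = 37+22+36+22+27+34+27 = 205, so the proportions are 0.1805, 0.1073, 0.1756, 0.1073, 0.1317, 0.1659, 0.1317 (working shown to 4 dp, full precision carried).
D = 0.1805² + 0.1073² + 0.1756² + 0.1073² + 0.1317² + 0.1659² + 0.1317² = 0.0326 + 0.0115 + 0.0308 + 0.0115 + 0.0173 + 0.0275 + 0.0173 = 0.1486.
To 2 decimal places, D = 0.15.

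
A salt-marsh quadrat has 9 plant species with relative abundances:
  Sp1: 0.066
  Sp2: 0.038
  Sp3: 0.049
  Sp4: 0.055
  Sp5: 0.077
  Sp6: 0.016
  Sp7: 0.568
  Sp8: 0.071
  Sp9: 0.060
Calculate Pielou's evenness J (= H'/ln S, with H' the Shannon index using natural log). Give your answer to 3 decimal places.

0.707

H' = −Σ pᵢ ln pᵢ = −((-0.17939) + (-0.12427) + (-0.14778) + (-0.15952) + (-0.19742) + (-0.06616) + (-0.32128) + (-0.18780) + (-0.16880)) = 1.55244 (working shown to 5 dp, full precision carried).
With S = 9 species, ln S = 2.19722, so J = 1.55244/2.19722 = 0.70654, i.e. 0.707 to 3 decimal places.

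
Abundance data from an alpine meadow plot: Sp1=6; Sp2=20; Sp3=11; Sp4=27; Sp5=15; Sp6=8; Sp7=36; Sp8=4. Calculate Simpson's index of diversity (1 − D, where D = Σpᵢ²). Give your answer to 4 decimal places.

Total N = 6+20+11+27+15+8+36+4 = 127, so the proportions are 0.047244, 0.15748, 0.086614, 0.212598, 0.11811, 0.062992, 0.283465, 0.031496 (working shown to 6 dp, full precision carried).
D = 0.047244² + 0.15748² + 0.086614² + 0.212598² + 0.11811² + 0.062992² + 0.283465² + 0.031496² = 0.002232 + 0.024800 + 0.007502 + 0.045198 + 0.013950 + 0.003968 + 0.080352 + 0.000992 = 0.178994.
So 1 − D = 0.821006, i.e. 0.8210 to 4 decimal places.

0.8210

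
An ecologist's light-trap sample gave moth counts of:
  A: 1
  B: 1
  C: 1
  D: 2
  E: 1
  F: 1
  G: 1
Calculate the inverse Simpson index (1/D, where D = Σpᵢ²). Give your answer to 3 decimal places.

6.400

Total N = 1+1+1+2+1+1+1 = 8, so the proportions are 0.125, 0.125, 0.125, 0.25, 0.125, 0.125, 0.125 (working shown to 7 dp, full precision carried).
D = 0.125² + 0.125² + 0.125² + 0.25² + 0.125² + 0.125² + 0.125² = 0.0156250 + 0.0156250 + 0.0156250 + 0.0625000 + 0.0156250 + 0.0156250 + 0.0156250 = 0.1562500.
So 1/D = 6.40000, i.e. 6.400 to 3 decimal places.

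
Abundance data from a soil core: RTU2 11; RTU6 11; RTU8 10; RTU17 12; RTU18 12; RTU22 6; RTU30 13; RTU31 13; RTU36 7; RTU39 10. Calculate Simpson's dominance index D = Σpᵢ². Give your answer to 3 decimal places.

0.105

Total N = 11+11+10+12+12+6+13+13+7+10 = 105, so the proportions are 0.10476, 0.10476, 0.09524, 0.11429, 0.11429, 0.05714, 0.12381, 0.12381, 0.06667, 0.09524 (working shown to 5 dp, full precision carried).
D = 0.10476² + 0.10476² + 0.09524² + 0.11429² + 0.11429² + 0.05714² + 0.12381² + 0.12381² + 0.06667² + 0.09524² = 0.01098 + 0.01098 + 0.00907 + 0.01306 + 0.01306 + 0.00327 + 0.01533 + 0.01533 + 0.00444 + 0.00907 = 0.10458.
To 3 decimal places, D = 0.105.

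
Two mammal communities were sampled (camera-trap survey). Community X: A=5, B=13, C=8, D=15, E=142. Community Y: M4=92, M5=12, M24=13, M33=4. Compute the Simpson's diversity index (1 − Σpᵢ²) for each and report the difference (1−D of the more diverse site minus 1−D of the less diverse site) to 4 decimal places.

0.0160

Community X: N=183, proportions 0.027322, 0.071038, 0.043716, 0.081967, 0.775956, giving 1−D = 0.383469 (working shown to 6 dp, full precision carried).
Community Y: N=121, proportions 0.760331, 0.099174, 0.107438, 0.033058, giving 1−D = 0.399426.
Difference = |0.383469 − 0.399426| = 0.015957, i.e. 0.0160 to 4 decimal places.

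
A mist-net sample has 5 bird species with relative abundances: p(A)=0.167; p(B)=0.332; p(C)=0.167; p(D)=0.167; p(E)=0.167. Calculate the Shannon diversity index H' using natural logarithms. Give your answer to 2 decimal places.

1.56

Each pᵢ ln pᵢ term (working shown to 4 dp, full precision carried): 0.167×(-1.7898)=-0.2989, 0.332×(-1.1026)=-0.3661, 0.167×(-1.7898)=-0.2989, 0.167×(-1.7898)=-0.2989, 0.167×(-1.7898)=-0.2989.
Sum = -1.5616, so H' = 1.56.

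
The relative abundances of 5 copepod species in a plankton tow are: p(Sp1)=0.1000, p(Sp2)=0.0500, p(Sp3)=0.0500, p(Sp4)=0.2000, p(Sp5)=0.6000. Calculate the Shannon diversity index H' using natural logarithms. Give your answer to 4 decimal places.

Each pᵢ ln pᵢ term (working shown to 6 dp, full precision carried): 0.1×(-2.302585)=-0.230259, 0.05×(-2.995732)=-0.149787, 0.05×(-2.995732)=-0.149787, 0.2×(-1.609438)=-0.321888, 0.6×(-0.510826)=-0.306495.
Sum = -1.158215, so H' = 1.1582.

1.1582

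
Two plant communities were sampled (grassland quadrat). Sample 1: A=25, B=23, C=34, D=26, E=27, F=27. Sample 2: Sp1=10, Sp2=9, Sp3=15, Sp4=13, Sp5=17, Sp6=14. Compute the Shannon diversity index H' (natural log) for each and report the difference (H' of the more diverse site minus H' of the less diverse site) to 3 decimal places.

Sample 1: N=162, proportions 0.15432, 0.14198, 0.20988, 0.16049, 0.16667, 0.16667, giving H' = 1.78408 (working shown to 5 dp, full precision carried).
Sample 2: N=78, proportions 0.12821, 0.11538, 0.19231, 0.16667, 0.21795, 0.17949, giving H' = 1.76854.
Difference = |1.78408 − 1.76854| = 0.01554, i.e. 0.016 to 3 decimal places.

0.016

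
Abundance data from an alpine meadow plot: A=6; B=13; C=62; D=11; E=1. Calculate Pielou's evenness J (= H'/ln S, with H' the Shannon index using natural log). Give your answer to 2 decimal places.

Total N = 6+13+62+11+1 = 93, so the proportions are 0.0645, 0.1398, 0.6667, 0.1183, 0.0108 (working shown to 4 dp, full precision carried).
H' = −Σ pᵢ ln pᵢ = −((-0.1768) + (-0.2750) + (-0.2703) + (-0.2525) + (-0.0487)) = 1.0234.
With S = 5 species, ln S = 1.6094, so J = 1.0234/1.6094 = 0.6359, i.e. 0.64 to 2 decimal places.

0.64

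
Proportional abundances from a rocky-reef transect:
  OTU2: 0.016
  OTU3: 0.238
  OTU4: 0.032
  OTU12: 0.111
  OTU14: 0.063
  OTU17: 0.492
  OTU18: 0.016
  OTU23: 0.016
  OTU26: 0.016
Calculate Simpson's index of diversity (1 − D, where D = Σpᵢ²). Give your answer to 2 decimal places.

0.68

D = 0.016² + 0.238² + 0.032² + 0.111² + 0.063² + 0.492² + 0.016² + 0.016² + 0.016² = 0.0003 + 0.0566 + 0.0010 + 0.0123 + 0.0040 + 0.2421 + 0.0003 + 0.0003 + 0.0003 = 0.3170 (working shown to 4 dp, full precision carried).
So 1 − D = 0.6830, i.e. 0.68 to 2 decimal places.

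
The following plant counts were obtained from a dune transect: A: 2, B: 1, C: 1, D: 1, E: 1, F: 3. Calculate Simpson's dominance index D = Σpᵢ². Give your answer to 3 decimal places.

Total N = 2+1+1+1+1+3 = 9, so the proportions are 0.22222, 0.11111, 0.11111, 0.11111, 0.11111, 0.33333 (working shown to 5 dp, full precision carried).
D = 0.22222² + 0.11111² + 0.11111² + 0.11111² + 0.11111² + 0.33333² = 0.04938 + 0.01235 + 0.01235 + 0.01235 + 0.01235 + 0.11111 = 0.20988.
To 3 decimal places, D = 0.210.

0.210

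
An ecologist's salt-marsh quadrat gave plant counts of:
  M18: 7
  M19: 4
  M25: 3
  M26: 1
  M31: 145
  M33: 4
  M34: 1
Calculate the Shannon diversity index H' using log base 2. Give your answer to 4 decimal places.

0.8118

Total N = 7+4+3+1+145+4+1 = 165, so the proportions are 0.042424, 0.024242, 0.018182, 0.006061, 0.878788, 0.024242, 0.006061 (working shown to 6 dp, full precision carried).
Each pᵢ log₂ pᵢ term: 0.042424×(-4.558967)=-0.193411, 0.024242×(-5.366322)=-0.130093, 0.018182×(-5.781360)=-0.105116, 0.006061×(-7.366322)=-0.044644, 0.878788×(-0.186413)=-0.163818, 0.024242×(-5.366322)=-0.130093, 0.006061×(-7.366322)=-0.044644.
Sum = -0.811818, so H' = 0.8118.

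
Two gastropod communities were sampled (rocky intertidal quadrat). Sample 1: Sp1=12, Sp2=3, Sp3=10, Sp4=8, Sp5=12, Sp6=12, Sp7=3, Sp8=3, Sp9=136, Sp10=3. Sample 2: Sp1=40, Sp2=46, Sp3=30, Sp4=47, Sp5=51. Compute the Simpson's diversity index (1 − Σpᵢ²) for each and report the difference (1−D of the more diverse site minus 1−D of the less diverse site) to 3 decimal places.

Sample 1: N=202, proportions 0.05941, 0.01485, 0.0495, 0.0396, 0.05941, 0.05941, 0.01485, 0.01485, 0.67327, 0.01485, giving 1−D = 0.53122 (working shown to 5 dp, full precision carried).
Sample 2: N=214, proportions 0.18692, 0.21495, 0.14019, 0.21963, 0.23832, giving 1−D = 0.79417.
Difference = |0.53122 − 0.79417| = 0.26295, i.e. 0.263 to 3 decimal places.

0.263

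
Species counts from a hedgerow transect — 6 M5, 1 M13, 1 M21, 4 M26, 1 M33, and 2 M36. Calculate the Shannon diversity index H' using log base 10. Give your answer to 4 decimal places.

Total N = 6+1+1+4+1+2 = 15, so the proportions are 0.4, 0.066667, 0.066667, 0.266667, 0.066667, 0.133333 (working shown to 6 dp, full precision carried).
Each pᵢ log₁₀ pᵢ term: 0.4×(-0.397940)=-0.159176, 0.066667×(-1.176091)=-0.078406, 0.066667×(-1.176091)=-0.078406, 0.266667×(-0.574031)=-0.153075, 0.066667×(-1.176091)=-0.078406, 0.133333×(-0.875061)=-0.116675.
Sum = -0.664144, so H' = 0.6641.

0.6641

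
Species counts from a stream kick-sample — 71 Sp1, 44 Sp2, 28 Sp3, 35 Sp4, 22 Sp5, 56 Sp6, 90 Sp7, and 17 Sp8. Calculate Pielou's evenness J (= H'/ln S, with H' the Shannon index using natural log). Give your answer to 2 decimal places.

Total N = 71+44+28+35+22+56+90+17 = 363, so the proportions are 0.1956, 0.1212, 0.0771, 0.0964, 0.0606, 0.1543, 0.2479, 0.0468 (working shown to 4 dp, full precision carried).
H' = −Σ pᵢ ln pᵢ = −((-0.3192) + (-0.2558) + (-0.1976) + (-0.2255) + (-0.1699) + (-0.2883) + (-0.3458) + (-0.1434)) = 1.9455.
With S = 8 species, ln S = 2.0794, so J = 1.9455/2.0794 = 0.9356, i.e. 0.94 to 2 decimal places.

0.94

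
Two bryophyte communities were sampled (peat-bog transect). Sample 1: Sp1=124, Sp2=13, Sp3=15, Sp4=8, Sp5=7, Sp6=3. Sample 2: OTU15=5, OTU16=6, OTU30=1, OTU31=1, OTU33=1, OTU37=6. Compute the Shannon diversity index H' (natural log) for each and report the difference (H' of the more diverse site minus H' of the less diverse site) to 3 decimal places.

0.531

Sample 1: N=170, proportions 0.72941, 0.07647, 0.08824, 0.04706, 0.04118, 0.01765, giving H' = 0.98737 (working shown to 5 dp, full precision carried).
Sample 2: N=20, proportions 0.25, 0.3, 0.05, 0.05, 0.05, 0.3, giving H' = 1.51832.
Difference = |0.98737 − 1.51832| = 0.53095, i.e. 0.531 to 3 decimal places.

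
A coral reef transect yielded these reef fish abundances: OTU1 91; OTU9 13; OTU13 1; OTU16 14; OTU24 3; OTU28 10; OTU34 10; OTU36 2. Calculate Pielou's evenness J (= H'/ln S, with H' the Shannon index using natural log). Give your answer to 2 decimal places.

0.61

Total N = 91+13+1+14+3+10+10+2 = 144, so the proportions are 0.6319, 0.0903, 0.0069, 0.0972, 0.0208, 0.0694, 0.0694, 0.0139 (working shown to 4 dp, full precision carried).
H' = −Σ pᵢ ln pᵢ = −((-0.2900) + (-0.2171) + (-0.0345) + (-0.2266) + (-0.0807) + (-0.1852) + (-0.1852) + (-0.0594)) = 1.2787.
With S = 8 species, ln S = 2.0794, so J = 1.2787/2.0794 = 0.6149, i.e. 0.61 to 2 decimal places.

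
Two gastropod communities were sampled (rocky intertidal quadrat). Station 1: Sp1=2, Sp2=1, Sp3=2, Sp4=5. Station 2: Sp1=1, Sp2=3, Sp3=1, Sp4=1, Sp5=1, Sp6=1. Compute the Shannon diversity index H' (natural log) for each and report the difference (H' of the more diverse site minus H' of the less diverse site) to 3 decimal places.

0.447

Station 1: N=10, proportions 0.2, 0.1, 0.2, 0.5, giving H' = 1.22061 (working shown to 5 dp, full precision carried).
Station 2: N=8, proportions 0.125, 0.375, 0.125, 0.125, 0.125, 0.125, giving H' = 1.66746.
Difference = |1.22061 − 1.66746| = 0.44685, i.e. 0.447 to 3 decimal places.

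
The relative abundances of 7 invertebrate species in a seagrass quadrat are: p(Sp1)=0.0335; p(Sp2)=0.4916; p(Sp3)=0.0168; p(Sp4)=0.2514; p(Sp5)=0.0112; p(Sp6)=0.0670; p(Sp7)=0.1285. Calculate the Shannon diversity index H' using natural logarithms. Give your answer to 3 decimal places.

1.374

Each pᵢ ln pᵢ term (working shown to 5 dp, full precision carried): 0.0335×(-3.39621)=-0.11377, 0.4916×(-0.71009)=-0.34908, 0.0168×(-4.08638)=-0.06865, 0.2514×(-1.38071)=-0.34711, 0.0112×(-4.49184)=-0.05031, 0.067×(-2.70306)=-0.18111, 0.1285×(-2.05183)=-0.26366.
Sum = -1.37369, so H' = 1.374.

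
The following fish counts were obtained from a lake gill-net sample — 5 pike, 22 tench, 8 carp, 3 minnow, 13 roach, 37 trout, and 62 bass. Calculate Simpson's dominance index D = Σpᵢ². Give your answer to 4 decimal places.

0.2651

Total N = 5+22+8+3+13+37+62 = 150, so the proportions are 0.033333, 0.146667, 0.053333, 0.02, 0.086667, 0.246667, 0.413333 (working shown to 6 dp, full precision carried).
D = 0.033333² + 0.146667² + 0.053333² + 0.02² + 0.086667² + 0.246667² + 0.413333² = 0.001111 + 0.021511 + 0.002844 + 0.000400 + 0.007511 + 0.060844 + 0.170844 = 0.265067.
To 4 decimal places, D = 0.2651.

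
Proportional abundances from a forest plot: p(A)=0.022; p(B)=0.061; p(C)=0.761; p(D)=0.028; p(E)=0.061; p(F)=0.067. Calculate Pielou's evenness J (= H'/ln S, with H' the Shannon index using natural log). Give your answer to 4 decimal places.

H' = −Σ pᵢ ln pᵢ = −((-0.083968) + (-0.170610) + (-0.207846) + (-0.100115) + (-0.170610) + (-0.181105)) = 0.914254 (working shown to 6 dp, full precision carried).
With S = 6 species, ln S = 1.791759, so J = 0.914254/1.791759 = 0.510255, i.e. 0.5103 to 4 decimal places.

0.5103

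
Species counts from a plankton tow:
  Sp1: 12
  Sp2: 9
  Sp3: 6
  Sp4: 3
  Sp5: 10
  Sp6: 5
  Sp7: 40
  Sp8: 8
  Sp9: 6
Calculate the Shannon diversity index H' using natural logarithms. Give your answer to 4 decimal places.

1.8713

Total N = 12+9+6+3+10+5+40+8+6 = 99, so the proportions are 0.121212, 0.090909, 0.060606, 0.030303, 0.10101, 0.050505, 0.40404, 0.080808, 0.060606 (working shown to 6 dp, full precision carried).
Each pᵢ ln pᵢ term: 0.121212×(-2.110213)=-0.255783, 0.090909×(-2.397895)=-0.217990, 0.060606×(-2.803360)=-0.169901, 0.030303×(-3.496508)=-0.105955, 0.10101×(-2.292535)=-0.231569, 0.050505×(-2.985682)=-0.150792, 0.40404×(-0.906240)=-0.366158, 0.080808×(-2.515678)=-0.203287, 0.060606×(-2.803360)=-0.169901.
Sum = -1.871336, so H' = 1.8713.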